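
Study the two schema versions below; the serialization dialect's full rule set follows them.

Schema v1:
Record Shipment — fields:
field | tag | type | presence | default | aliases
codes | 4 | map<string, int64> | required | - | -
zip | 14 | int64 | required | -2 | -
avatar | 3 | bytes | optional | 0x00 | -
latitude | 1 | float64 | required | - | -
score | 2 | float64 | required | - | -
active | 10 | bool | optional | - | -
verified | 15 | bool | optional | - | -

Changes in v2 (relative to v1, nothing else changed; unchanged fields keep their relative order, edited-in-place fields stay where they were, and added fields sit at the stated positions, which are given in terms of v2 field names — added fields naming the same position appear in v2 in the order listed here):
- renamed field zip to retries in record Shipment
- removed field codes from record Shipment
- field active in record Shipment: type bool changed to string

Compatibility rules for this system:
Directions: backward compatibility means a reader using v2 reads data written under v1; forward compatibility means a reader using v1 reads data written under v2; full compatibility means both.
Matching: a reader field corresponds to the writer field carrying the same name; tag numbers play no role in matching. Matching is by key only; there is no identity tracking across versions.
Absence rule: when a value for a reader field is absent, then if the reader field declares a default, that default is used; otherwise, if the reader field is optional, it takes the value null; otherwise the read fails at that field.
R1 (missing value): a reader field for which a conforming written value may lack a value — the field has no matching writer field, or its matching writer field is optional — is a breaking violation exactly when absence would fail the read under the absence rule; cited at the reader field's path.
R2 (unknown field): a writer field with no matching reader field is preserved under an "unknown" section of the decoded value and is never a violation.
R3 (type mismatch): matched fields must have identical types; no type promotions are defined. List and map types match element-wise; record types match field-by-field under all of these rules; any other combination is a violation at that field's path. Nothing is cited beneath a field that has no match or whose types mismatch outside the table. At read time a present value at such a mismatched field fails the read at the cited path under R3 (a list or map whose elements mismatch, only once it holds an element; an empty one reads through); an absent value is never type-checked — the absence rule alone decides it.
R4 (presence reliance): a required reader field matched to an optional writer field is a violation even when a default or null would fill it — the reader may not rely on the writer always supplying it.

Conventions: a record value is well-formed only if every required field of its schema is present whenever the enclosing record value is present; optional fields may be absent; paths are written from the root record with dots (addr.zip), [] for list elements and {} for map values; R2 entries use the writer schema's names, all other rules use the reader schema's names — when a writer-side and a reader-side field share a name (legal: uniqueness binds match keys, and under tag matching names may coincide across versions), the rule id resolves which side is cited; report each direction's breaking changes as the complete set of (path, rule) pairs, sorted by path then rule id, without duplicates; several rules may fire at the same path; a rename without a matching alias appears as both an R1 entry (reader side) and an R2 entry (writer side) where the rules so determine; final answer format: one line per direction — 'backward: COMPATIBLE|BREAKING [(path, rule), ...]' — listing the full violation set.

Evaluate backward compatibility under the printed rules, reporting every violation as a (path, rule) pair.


backward: BREAKING [(active, R3)]

each type pair in Shipment: writer, then reader
backward pass over Shipment, reader schema v2, writer schema v1:
  no writer field matches reader retries
  avatar: bytes -> bytes, writer optional; from avatar
  latitude: float64 -> float64, writer required; from latitude
  score: float64 -> float64, writer required; from score
  active: bool -> string, writer optional; from active
  verified: bool -> bool, writer optional; from verified
  leftover writer field: codes
  leftover writer field: zip
  violation R3 at active
  => backward: BREAKING (1)
ruling out the remaining Shipment differences:
  renamed field zip to retries in record Shipment -> no rule fires on it in Shipment's dialect; the asked verdict holds
  removed field codes from record Shipment -> its effect on Shipment is confined to the forward direction, not asked


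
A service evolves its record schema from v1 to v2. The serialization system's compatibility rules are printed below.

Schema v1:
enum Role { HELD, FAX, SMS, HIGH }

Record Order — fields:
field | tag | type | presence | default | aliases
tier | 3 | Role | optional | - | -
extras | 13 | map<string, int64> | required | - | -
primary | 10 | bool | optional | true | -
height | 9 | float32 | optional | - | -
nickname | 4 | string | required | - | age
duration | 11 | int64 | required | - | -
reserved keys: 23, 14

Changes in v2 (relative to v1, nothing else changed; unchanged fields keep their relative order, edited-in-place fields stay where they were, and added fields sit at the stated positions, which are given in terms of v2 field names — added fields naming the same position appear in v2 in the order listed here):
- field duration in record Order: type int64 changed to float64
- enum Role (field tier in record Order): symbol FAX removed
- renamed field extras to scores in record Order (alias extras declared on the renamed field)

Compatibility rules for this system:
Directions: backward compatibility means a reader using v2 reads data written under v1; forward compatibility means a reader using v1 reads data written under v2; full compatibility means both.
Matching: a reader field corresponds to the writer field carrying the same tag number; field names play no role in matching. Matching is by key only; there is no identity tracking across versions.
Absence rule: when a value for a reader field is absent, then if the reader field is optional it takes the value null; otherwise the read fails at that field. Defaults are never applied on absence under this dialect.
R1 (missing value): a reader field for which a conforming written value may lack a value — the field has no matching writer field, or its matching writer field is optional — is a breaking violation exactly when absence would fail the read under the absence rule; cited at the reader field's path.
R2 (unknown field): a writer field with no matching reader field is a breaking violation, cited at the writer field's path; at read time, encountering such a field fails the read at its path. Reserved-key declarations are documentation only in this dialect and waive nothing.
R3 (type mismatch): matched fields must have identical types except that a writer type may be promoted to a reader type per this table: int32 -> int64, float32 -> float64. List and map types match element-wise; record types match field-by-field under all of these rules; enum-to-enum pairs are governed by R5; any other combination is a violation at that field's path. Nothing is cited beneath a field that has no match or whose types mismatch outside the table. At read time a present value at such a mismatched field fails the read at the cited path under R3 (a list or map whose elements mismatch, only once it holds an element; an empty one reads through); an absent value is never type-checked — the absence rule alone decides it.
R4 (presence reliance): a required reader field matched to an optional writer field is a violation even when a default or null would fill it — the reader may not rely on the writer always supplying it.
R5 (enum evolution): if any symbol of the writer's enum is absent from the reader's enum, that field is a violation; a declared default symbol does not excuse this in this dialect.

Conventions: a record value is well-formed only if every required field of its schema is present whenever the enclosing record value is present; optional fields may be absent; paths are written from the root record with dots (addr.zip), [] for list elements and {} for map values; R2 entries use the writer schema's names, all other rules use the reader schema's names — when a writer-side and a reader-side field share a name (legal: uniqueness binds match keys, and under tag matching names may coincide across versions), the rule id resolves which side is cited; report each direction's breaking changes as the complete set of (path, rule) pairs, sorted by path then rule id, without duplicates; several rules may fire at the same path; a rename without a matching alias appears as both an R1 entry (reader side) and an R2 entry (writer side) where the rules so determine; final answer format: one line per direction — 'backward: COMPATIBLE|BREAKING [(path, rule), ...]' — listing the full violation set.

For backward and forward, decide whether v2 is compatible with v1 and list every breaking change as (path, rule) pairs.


backward: BREAKING [(duration, R3), (tier, R5)]; forward: BREAKING [(duration, R3)]

each type pair in Order: writer, then reader
backward analysis of Order with v2 as reader and v1 as writer:
  tier: paired with writer tier (Role -> Role; writer optional)
  scores: paired with writer extras (map<string, int64> -> map<string, int64>; writer required)
  primary: paired with writer primary (bool -> bool; writer optional)
  height: paired with writer height (float32 -> float32; writer optional)
  nickname: paired with writer nickname (string -> string; writer required)
  duration: paired with writer duration (int64 -> float64; writer required)
  rule R3 violated at duration
  rule R5 violated at tier
  backward on Order therefore BREAKING (2)
forward analysis of Order with v1 as reader and v2 as writer:
  tier: paired with writer tier (Role -> Role; writer optional)
  extras: paired with writer scores (map<string, int64> -> map<string, int64>; writer required)
  primary: paired with writer primary (bool -> bool; writer optional)
  height: paired with writer height (float32 -> float32; writer optional)
  nickname: paired with writer nickname (string -> string; writer required)
  duration: paired with writer duration (float64 -> int64; writer required)
  rule R3 violated at duration
  forward on Order therefore BREAKING (1)


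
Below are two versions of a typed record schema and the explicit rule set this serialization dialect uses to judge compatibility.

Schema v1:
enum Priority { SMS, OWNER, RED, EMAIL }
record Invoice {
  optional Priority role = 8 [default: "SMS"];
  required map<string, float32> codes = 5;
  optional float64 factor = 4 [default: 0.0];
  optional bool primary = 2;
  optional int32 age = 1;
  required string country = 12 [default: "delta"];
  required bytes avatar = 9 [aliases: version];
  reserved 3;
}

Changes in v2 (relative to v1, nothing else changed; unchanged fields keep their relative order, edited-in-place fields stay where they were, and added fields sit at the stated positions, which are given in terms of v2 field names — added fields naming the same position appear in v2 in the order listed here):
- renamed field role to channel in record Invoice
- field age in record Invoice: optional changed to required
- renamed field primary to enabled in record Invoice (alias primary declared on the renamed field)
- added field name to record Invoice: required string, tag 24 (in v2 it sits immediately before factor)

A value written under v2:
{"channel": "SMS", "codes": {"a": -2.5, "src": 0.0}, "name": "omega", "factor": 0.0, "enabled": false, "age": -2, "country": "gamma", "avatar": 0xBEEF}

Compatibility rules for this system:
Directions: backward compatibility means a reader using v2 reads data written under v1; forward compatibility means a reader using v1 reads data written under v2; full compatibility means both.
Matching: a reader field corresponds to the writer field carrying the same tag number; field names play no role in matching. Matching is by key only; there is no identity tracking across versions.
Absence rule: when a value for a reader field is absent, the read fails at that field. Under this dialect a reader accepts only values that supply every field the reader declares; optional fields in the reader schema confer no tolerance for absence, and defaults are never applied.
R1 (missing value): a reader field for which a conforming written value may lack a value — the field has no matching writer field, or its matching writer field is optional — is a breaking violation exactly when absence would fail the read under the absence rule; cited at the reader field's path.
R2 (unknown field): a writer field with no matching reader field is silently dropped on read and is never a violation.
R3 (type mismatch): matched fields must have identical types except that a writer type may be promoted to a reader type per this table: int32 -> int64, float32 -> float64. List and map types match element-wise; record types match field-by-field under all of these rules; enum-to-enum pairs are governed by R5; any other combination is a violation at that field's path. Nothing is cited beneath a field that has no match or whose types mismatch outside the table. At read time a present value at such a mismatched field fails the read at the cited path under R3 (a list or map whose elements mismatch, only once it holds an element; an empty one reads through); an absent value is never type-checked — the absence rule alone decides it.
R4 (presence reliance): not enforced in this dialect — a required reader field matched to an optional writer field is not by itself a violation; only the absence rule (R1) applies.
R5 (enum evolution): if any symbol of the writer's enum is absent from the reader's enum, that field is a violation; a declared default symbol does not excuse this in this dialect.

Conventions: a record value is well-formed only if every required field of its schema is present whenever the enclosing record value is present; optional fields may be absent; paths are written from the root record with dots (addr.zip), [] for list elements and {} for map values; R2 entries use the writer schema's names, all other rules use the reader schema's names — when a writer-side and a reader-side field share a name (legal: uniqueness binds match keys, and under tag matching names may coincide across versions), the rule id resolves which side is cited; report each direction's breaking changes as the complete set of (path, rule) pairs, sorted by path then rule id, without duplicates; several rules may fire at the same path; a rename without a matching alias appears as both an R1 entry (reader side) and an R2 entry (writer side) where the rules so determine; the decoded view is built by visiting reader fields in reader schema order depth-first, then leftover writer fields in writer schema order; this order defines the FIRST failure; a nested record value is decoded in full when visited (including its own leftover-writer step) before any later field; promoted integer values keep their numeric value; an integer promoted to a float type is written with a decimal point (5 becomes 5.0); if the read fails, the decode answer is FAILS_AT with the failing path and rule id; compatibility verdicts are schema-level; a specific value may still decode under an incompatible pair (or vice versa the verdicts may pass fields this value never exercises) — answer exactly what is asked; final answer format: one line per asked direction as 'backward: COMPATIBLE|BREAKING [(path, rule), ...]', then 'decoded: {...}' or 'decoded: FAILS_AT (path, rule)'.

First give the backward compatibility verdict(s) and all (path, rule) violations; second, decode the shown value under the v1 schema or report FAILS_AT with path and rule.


backward: BREAKING [(age, R1), (channel, R1), (enabled, R1), (factor, R1), (name, R1)]; decoded: {"role": "SMS", "codes": {"a": -2.5, "src": 0.0}, "factor": 0.0, "primary": false, "age": -2, "country": "gamma", "avatar": 0xBEEF}

in Invoice below, arrows point writer -> reader
backward for Invoice (reader v2, writer v1):
  channel <- role (Priority -> Priority, writer optional)
  codes <- codes (map<string, float32> -> map<string, float32>, writer required)
  no writer field matches reader name
  factor <- factor (float64 -> float64, writer optional)
  enabled <- primary (bool -> bool, writer optional)
  age <- age (int32 -> int32, writer optional)
  country <- country (string -> string, writer required)
  avatar <- avatar (bytes -> bytes, writer required)
  R1 fires at age
  R1 fires at channel
  R1 fires at enabled
  R1 fires at factor
  R1 fires at name
  => backward: BREAKING (5)
decoding the Invoice value with the v1 reader:
  role := "SMS" (from writer channel)
  codes := {"a": -2.5, "src": 0.0}
  factor := 0.0
  primary := false (from writer enabled)
  age := -2
  country := "gamma"
  avatar := 0xBEEF
  writer name: no reader field; dropped
  => decoded: {"role": "SMS", "codes": {"a": -2.5, "src": 0.0}, "factor": 0.0, "primary": false, "age": -2, "country": "gamma", "avatar": 0xBEEF}
the rest of the Invoice diff is inert for this question:
  field age in record Invoice: optional changed to required -> its effect on Invoice is confined to the forward direction, not asked


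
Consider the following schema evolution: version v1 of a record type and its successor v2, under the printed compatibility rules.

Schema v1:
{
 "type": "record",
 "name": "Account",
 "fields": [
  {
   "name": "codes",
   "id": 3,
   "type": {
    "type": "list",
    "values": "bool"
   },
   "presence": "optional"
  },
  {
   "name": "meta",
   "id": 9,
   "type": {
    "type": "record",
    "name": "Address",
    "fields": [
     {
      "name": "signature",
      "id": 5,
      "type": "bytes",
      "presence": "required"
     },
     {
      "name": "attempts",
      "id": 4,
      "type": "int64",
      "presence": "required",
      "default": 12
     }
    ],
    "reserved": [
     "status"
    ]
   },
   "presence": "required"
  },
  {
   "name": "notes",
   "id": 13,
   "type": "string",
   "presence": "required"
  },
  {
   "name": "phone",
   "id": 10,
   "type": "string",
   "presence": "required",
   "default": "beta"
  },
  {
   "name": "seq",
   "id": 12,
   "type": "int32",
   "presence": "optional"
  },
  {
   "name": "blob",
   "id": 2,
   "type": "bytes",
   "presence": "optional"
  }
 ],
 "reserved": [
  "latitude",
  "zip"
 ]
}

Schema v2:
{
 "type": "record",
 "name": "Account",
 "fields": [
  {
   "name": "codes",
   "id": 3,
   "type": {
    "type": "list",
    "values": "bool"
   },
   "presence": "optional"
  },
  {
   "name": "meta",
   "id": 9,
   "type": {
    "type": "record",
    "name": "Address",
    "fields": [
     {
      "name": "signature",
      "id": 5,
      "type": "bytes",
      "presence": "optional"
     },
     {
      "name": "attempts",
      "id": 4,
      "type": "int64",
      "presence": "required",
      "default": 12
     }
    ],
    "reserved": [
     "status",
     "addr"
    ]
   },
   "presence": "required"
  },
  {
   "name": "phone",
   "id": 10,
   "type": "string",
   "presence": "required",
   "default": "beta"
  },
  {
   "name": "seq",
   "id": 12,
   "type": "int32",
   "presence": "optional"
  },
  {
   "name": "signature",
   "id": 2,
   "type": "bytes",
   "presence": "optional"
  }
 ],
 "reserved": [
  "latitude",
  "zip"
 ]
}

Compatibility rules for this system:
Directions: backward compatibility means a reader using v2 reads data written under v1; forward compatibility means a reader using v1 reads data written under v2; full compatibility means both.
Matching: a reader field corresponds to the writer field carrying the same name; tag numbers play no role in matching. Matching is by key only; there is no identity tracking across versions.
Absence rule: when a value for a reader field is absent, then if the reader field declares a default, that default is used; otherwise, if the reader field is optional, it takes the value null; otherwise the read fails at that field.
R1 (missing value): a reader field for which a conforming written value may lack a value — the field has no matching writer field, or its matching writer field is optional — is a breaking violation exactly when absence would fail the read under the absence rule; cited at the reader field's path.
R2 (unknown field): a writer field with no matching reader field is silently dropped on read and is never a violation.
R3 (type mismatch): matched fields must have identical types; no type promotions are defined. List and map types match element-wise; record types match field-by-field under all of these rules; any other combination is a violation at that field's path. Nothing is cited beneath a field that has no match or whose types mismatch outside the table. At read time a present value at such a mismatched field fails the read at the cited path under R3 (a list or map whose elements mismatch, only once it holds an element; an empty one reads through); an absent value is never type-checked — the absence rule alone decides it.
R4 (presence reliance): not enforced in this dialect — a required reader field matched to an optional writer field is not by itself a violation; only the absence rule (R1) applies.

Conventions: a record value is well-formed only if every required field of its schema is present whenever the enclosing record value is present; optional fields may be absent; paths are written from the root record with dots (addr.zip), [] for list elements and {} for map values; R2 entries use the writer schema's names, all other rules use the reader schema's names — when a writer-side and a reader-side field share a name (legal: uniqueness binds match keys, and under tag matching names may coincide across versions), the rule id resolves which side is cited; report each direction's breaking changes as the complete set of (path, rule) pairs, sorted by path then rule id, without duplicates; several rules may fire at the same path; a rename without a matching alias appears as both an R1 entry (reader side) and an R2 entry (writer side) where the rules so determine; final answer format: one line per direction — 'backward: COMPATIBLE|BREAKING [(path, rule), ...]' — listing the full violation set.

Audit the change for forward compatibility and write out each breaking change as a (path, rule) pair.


each type pair in Account: writer, then reader
forward pass over Account, reader schema v1, writer schema v2:
  list<bool> -> list<bool>, writer optional: codes aligns to codes
  Address -> Address, writer required: meta aligns to meta
  no writer field matches reader notes
  string -> string, writer required: phone aligns to phone
  int32 -> int32, writer optional: seq aligns to seq
  no writer field matches reader blob
  signature (writer side), unknown to reader
  bytes -> bytes, writer optional: meta.signature aligns to meta.signature
  int64 -> int64, writer required: meta.attempts aligns to meta.attempts
  rule R1 violated at meta.signature
  rule R1 violated at notes
  => 2 violation(s): forward is BREAKING for Account
remaining Account differences; none change what is asked:
  renamed field blob to signature in record Account -> triggers nothing under Account's printed rules — same verdict

forward: BREAKING [(meta.signature, R1), (notes, R1)]


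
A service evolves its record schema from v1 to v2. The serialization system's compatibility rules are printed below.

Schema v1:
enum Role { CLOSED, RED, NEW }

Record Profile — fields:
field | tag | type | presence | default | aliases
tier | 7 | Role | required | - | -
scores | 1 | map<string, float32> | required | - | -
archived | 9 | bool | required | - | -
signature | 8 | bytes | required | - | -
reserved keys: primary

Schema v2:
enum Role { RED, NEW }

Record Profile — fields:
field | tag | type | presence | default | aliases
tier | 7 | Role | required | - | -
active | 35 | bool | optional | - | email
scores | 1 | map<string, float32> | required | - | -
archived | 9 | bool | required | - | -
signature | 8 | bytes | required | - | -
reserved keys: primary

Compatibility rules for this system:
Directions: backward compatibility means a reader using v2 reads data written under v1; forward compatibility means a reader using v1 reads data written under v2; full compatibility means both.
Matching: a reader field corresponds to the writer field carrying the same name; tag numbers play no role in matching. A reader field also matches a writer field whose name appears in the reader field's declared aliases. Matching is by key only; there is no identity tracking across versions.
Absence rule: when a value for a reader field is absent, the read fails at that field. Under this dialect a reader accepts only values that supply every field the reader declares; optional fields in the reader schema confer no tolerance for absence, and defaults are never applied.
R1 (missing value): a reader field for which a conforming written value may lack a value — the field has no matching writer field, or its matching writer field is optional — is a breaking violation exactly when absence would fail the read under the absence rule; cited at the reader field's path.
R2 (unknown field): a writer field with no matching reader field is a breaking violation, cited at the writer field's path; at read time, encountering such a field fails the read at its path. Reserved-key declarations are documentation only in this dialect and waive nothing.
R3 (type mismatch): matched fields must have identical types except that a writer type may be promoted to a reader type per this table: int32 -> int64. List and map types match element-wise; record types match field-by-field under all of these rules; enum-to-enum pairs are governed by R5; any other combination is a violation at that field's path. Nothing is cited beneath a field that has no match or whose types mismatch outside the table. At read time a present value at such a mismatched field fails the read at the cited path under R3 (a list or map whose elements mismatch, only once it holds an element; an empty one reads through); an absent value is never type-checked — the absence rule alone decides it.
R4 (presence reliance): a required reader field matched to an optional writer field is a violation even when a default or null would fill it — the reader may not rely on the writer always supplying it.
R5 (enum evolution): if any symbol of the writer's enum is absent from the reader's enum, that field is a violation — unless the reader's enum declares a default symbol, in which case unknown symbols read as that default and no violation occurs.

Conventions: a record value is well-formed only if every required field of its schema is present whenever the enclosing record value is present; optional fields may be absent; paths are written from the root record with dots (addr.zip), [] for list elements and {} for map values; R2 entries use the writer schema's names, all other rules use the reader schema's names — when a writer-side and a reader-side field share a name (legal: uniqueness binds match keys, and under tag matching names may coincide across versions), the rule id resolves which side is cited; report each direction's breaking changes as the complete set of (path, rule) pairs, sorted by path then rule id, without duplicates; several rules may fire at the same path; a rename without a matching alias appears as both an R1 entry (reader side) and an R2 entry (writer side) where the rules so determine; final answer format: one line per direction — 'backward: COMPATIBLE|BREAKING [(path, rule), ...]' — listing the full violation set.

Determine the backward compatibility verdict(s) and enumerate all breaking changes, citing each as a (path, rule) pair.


the writer's type comes first in each Profile pair
backward pass over Profile, reader schema v2, writer schema v1:
  tier <- tier (Role -> Role, writer required)
  active: no writer match
  scores <- scores (map<string, float32> -> map<string, float32>, writer required)
  archived <- archived (bool -> bool, writer required)
  signature <- signature (bytes -> bytes, writer required)
  violation R1 at active
  violation R5 at tier
  => backward: BREAKING (2)

backward: BREAKING [(active, R1), (tier, R5)]


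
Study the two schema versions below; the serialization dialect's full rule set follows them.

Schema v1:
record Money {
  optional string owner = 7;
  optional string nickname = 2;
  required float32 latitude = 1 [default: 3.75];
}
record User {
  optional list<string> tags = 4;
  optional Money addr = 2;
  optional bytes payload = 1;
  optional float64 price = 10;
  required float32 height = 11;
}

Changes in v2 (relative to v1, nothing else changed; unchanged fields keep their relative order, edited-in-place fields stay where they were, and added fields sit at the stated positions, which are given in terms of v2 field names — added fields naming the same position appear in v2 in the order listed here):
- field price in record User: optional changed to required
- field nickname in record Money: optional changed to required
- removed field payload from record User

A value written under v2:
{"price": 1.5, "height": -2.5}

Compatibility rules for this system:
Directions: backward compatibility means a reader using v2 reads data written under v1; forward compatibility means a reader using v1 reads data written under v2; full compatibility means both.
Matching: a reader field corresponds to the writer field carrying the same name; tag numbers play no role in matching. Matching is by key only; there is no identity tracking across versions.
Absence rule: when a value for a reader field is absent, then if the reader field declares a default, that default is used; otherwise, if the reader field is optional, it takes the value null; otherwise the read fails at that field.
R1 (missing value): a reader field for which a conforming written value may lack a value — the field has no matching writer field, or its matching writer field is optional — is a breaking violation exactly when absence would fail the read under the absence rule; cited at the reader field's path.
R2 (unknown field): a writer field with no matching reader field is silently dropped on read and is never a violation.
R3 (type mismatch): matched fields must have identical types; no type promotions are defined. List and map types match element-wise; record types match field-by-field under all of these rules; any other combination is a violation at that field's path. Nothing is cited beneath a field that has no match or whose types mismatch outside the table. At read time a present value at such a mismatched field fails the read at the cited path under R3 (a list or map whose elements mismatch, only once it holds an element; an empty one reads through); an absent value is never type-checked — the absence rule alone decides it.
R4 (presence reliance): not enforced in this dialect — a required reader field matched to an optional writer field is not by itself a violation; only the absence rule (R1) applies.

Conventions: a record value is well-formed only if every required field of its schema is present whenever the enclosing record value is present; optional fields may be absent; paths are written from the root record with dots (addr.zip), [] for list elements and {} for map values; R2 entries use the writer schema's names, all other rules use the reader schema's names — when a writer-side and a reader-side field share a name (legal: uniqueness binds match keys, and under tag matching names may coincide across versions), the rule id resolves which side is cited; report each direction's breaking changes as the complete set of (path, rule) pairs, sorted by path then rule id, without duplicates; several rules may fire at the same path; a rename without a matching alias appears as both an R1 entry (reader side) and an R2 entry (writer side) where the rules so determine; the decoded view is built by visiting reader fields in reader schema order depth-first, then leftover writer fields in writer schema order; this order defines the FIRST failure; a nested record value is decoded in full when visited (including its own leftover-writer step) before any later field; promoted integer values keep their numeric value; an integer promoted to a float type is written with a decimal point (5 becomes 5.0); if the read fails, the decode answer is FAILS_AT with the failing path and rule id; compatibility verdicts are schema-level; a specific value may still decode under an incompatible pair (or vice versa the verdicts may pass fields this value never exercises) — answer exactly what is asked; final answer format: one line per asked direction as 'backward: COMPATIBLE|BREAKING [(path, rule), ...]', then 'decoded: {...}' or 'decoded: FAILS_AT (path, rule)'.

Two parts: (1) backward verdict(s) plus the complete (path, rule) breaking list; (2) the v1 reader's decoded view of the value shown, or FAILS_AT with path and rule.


each type pair in User: writer, then reader
backward analysis of User with v2 as reader and v1 as writer:
  list<string> -> list<string>, writer optional: tags aligns to tags
  Money -> Money, writer optional: addr aligns to addr
  float64 -> float64, writer optional: price aligns to price
  float32 -> float32, writer required: height aligns to height
  writer payload: unknown to reader
  string -> string, writer optional: addr.owner aligns to addr.owner
  string -> string, writer optional: addr.nickname aligns to addr.nickname
  float32 -> float32, writer required: addr.latitude aligns to addr.latitude
  rule R1 violated at addr.nickname
  rule R1 violated at price
  => backward verdict for User: BREAKING, 2 violation(s)
decode walk for User under reader schema v1:
  tags := null (absent, optional -> null)
  addr := null (absent, optional -> null)
  payload := null (absent, optional -> null)
  price := 1.5
  height := -2.5
  => decoded: {"tags": null, "addr": null, "payload": null, "price": 1.5, "height": -2.5}
remaining User differences; none change what is asked:
  removed field payload from record User -> no rule fires on it in User's dialect; the asked verdict holds

backward: BREAKING [(addr.nickname, R1), (price, R1)]; decoded: {"tags": null, "addr": null, "payload": null, "price": 1.5, "height": -2.5}


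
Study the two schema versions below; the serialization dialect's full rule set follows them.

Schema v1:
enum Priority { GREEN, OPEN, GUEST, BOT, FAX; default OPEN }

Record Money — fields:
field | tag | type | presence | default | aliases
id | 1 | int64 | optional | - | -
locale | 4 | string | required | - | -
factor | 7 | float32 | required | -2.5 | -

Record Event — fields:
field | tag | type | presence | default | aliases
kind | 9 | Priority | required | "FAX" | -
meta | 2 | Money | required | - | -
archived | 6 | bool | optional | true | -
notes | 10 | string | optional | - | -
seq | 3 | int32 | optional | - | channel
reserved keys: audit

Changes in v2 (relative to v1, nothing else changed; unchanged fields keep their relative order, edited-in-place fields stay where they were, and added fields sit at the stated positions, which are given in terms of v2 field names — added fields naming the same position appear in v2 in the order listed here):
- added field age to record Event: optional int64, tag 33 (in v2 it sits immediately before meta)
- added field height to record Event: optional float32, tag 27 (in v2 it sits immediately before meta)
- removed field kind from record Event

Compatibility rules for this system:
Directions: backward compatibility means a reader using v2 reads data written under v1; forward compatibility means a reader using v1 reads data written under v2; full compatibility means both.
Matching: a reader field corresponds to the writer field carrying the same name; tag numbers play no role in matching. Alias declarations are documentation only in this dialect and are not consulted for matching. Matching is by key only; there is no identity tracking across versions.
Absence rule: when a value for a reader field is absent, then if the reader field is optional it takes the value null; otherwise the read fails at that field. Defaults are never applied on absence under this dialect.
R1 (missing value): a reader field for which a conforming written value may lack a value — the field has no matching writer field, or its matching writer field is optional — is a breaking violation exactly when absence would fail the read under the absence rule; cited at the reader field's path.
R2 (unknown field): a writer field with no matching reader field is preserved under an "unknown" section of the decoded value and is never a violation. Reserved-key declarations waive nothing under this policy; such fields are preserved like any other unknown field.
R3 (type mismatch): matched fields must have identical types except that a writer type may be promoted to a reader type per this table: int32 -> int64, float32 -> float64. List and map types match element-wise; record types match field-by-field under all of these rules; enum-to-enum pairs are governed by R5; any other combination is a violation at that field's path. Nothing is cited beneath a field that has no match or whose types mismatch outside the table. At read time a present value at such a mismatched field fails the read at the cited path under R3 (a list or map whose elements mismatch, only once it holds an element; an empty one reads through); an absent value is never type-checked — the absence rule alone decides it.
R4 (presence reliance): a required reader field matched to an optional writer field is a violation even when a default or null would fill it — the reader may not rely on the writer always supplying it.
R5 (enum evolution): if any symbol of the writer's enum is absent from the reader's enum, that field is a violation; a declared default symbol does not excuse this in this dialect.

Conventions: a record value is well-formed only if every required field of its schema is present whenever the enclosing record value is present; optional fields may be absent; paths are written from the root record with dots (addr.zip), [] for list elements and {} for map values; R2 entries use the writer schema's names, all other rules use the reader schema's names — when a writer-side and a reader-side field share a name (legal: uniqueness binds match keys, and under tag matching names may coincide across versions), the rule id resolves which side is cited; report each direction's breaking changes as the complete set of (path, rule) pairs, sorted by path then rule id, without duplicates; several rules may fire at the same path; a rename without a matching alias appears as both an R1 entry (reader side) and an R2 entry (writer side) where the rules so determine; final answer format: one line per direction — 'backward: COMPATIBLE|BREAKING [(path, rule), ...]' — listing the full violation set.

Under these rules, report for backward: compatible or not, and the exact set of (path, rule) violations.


backward: COMPATIBLE []

in Event below, arrows point writer -> reader
backward on Event — v2 reading data written by v1:
  age: no writer-side match
  height: no writer-side match
  meta <- meta (Money -> Money, writer required)
  archived <- archived (bool -> bool, writer optional)
  notes <- notes (string -> string, writer optional)
  seq <- seq (int32 -> int32, writer optional)
  writer field kind has no reader counterpart
  meta.id <- meta.id (int64 -> int64, writer optional)
  meta.locale <- meta.locale (string -> string, writer required)
  meta.factor <- meta.factor (float32 -> float32, writer required)
  => no violations; backward on Event: COMPATIBLE
the rest of the Event diff is inert for this question:
  added field age to record Event: optional int64, tag 33 (in v2 it sits immediately before meta) -> inert for the asked Event verdict: nothing fires
  added field height to record Event: optional float32, tag 27 (in v2 it sits immediately before meta) -> inert for the asked Event verdict: nothing fires
  removed field kind from record Event -> fires only in the forward direction of Event, which is not asked here


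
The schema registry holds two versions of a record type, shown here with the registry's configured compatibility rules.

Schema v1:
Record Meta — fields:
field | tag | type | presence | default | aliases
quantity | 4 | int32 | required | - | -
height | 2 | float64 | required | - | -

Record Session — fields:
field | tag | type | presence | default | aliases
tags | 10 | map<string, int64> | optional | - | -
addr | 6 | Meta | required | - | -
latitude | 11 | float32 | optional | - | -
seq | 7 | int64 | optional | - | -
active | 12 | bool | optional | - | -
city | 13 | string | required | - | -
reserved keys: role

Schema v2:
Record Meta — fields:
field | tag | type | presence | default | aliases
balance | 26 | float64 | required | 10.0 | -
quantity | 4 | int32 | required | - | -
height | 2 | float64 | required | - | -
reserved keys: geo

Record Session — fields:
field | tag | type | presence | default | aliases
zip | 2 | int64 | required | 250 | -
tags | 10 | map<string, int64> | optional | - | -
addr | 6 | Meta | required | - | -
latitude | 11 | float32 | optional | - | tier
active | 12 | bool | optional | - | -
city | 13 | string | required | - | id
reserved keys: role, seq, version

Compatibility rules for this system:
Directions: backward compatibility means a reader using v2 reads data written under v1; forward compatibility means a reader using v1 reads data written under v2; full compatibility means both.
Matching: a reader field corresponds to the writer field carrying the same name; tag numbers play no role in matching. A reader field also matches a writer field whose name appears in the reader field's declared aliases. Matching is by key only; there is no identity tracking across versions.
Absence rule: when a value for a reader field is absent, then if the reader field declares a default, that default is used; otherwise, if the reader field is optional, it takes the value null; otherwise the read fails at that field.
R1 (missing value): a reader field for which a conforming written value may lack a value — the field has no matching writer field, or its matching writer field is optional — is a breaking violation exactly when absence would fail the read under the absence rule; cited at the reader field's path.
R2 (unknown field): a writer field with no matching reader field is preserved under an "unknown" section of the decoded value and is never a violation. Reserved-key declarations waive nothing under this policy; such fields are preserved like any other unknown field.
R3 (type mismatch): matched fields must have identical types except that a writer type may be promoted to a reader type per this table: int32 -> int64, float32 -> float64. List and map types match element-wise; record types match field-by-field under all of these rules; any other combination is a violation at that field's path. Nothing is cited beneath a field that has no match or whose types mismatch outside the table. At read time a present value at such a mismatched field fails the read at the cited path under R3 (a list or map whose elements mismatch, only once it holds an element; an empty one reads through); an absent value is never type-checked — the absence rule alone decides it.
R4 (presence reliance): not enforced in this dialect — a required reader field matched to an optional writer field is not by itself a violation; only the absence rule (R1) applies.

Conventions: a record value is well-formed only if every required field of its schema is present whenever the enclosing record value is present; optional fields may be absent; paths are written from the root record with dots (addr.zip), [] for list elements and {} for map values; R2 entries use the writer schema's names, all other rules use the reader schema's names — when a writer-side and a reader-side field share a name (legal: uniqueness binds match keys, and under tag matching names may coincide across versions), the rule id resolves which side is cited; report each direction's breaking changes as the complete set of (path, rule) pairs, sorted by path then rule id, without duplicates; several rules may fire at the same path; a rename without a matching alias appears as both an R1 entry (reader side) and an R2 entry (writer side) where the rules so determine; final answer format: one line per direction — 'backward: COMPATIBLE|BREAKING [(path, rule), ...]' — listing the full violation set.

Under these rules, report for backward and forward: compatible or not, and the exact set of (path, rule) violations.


backward: COMPATIBLE []; forward: COMPATIBLE []

the writer's type comes first in each Session pair
backward on Session — v2 reading data written by v1:
  no writer field matches reader zip
  map<string, int64> -> map<string, int64>, writer optional: tags aligns to tags
  Meta -> Meta, writer required: addr aligns to addr
  float32 -> float32, writer optional: latitude aligns to latitude
  bool -> bool, writer optional: active aligns to active
  string -> string, writer required: city aligns to city
  writer field seq has no reader counterpart
  no writer field matches reader addr.balance
  int32 -> int32, writer required: addr.quantity aligns to addr.quantity
  float64 -> float64, writer required: addr.height aligns to addr.height
  nothing fires on Session: backward is COMPATIBLE
forward on Session — v1 reading data written by v2:
  map<string, int64> -> map<string, int64>, writer optional: tags aligns to tags
  Meta -> Meta, writer required: addr aligns to addr
  float32 -> float32, writer optional: latitude aligns to latitude
  no writer field matches reader seq
  bool -> bool, writer optional: active aligns to active
  string -> string, writer required: city aligns to city
  writer field zip has no reader counterpart
  int32 -> int32, writer required: addr.quantity aligns to addr.quantity
  float64 -> float64, writer required: addr.height aligns to addr.height
  writer field addr.balance has no reader counterpart
  nothing fires on Session: forward is COMPATIBLE
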